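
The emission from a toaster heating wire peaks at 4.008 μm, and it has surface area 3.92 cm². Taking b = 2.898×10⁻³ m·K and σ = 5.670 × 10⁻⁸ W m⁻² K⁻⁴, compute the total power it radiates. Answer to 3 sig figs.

Wien's law: T = b/λ_max = 2.898×10⁻³/4.008×10⁻⁶ = 723.054 K.
Area A = 3.92 cm² = 3.92×10⁻⁴ m².
Then P = σAT⁴ = 5.670×10⁻⁸×3.92×10⁻⁴×(723.054)⁴ = 6.08 W.

P ≈ 6.08 W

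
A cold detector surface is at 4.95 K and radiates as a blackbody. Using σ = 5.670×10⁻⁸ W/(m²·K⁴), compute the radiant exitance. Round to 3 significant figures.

Stefan–Boltzmann: I = σT⁴ = 5.670×10⁻⁸ × (4.95)⁴ = 3.40×10⁻⁵ W/m².

I ≈ 3.40×10⁻⁵ W/m²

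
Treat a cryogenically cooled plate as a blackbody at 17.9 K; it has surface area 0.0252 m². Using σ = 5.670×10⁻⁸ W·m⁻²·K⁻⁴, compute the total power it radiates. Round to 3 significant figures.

Area A = 0.0252 m².
P = σAT⁴ = 5.670×10⁻⁸ × 0.0252 × (17.9)⁴ = 1.47×10⁻⁴ W.

P ≈ 1.47×10⁻⁴ W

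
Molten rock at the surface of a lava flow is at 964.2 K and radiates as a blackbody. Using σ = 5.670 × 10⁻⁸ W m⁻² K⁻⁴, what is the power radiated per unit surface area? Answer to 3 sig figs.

I ≈ 4.90×10⁴ W/m²

Stefan–Boltzmann: I = σT⁴ = 5.670×10⁻⁸ × (964.2)⁴ = 4.90×10⁴ W/m².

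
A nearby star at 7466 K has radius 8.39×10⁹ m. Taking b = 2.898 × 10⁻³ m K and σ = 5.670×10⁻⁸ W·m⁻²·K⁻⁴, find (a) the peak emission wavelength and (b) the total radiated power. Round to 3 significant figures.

λ_max ≈ 388 nm; P ≈ 1.56×10²⁹ W

(a) λ_max = b/T = 2.898×10⁻³/7466 = 3.882×10⁻⁷ m = 388 nm.
Surface area A = 4πR² = 4π(8.39×10⁹ m)² = 8.84573×10²⁰ m².
(b) P = σAT⁴ = 5.670×10⁻⁸×8.84573×10²⁰×(7466)⁴ = 1.56×10²⁹ W.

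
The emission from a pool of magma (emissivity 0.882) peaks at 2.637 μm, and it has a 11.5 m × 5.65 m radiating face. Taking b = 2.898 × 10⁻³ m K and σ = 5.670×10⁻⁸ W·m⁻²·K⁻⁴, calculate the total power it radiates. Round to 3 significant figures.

P ≈ 4.74×10⁶ W

Wien's law: T = b/λ_max = 2.898×10⁻³/2.637×10⁻⁶ = 1098.98 K.
Area A = 11.5 × 5.65 = 64.975 m².
Then P = εσAT⁴ = 0.882×5.670×10⁻⁸×64.975×(1098.98)⁴ = 4.74×10⁶ W.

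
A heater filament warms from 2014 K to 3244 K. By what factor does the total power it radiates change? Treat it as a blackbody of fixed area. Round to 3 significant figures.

P ∝ T⁴, so P₂/P₁ = (T₂/T₁)⁴ = (3244/2014)⁴ = (1.61072)⁴ = 6.73.

P₂/P₁ ≈ 6.73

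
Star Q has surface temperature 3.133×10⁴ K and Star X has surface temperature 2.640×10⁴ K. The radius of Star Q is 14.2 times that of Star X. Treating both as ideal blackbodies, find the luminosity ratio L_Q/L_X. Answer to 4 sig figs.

L_Q/L_X ≈ 399.9

L ∝ R²T⁴, so L_Q/L_X = (R_Q/R_X)²(T_Q/T_X)⁴ = (14.2)² × (3.133×10⁴/2.640×10⁴)⁴ = 201.64 × 1.98347 = 399.9.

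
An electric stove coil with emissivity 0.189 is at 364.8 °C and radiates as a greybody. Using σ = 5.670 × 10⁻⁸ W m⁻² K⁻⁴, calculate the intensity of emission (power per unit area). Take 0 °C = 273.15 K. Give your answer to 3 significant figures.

I ≈ 1.77×10³ W/m²

T = 364.8 °C + 273.15 = 637.95 K.
Stefan–Boltzmann: I = εσT⁴ = 0.189 × 5.670×10⁻⁸ × (637.95)⁴ = 1.77×10³ W/m².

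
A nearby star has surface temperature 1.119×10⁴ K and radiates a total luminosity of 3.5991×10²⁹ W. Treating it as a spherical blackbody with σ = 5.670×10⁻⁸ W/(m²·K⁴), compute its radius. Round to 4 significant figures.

L = 4πR²σT⁴ ⇒ R = √(L/(4πσT⁴)).
σT⁴ = 8.89003×10⁸ W/m², so R = √(3.5991×10²⁹/(4π×8.89003×10⁸)) = 5.676×10⁹ m.

R ≈ 5.676×10⁹ m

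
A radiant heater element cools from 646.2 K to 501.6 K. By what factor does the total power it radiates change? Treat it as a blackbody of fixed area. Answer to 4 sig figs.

P₂/P₁ ≈ 0.3630

P ∝ T⁴, so P₂/P₁ = (T₂/T₁)⁴ = (501.6/646.2)⁴ = (0.776230)⁴ = 0.3630.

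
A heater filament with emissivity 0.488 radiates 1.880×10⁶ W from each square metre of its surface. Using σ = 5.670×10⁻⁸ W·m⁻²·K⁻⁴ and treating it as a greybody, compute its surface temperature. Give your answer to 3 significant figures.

I = εσT⁴, so T = (I/εσ)^(1/4) = (1.880×10⁶/(0.488×5.670×10⁻⁸))^(1/4) = 2.87×10³ K.

T ≈ 2.87×10³ K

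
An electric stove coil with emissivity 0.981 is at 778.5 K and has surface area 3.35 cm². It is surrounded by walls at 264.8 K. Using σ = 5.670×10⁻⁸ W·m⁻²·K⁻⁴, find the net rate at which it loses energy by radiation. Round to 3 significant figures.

Area A = 3.35 cm² = 3.35×10⁻⁴ m².
Net radiated power P_net = εσA(T⁴ − T₀⁴) = 0.981×5.670×10⁻⁸×3.35×10⁻⁴×(778.5⁴ − 264.8⁴).
T⁴ − T₀⁴ = 3.67311×10¹¹ − 4.91668×10⁹ = 3.62394×10¹¹ K⁴, so P_net = 6.75 W.

Net loss ≈ 6.75 W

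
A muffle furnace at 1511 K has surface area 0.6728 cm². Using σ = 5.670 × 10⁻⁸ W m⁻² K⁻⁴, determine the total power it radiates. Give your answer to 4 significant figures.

P ≈ 19.89 W

Area A = 0.6728 cm² = 6.728×10⁻⁵ m².
P = σAT⁴ = 5.670×10⁻⁸ × 6.728×10⁻⁵ × (1511)⁴ = 19.89 W.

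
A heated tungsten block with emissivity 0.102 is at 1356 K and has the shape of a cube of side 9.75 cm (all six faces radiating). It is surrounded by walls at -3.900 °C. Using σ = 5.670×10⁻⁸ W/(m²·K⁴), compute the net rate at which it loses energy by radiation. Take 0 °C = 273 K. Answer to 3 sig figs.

Net loss ≈ 1.11×10³ W

Surroundings: T = -3.900 °C + 273 = 269.100 K.
Area A = 6s² = 6×(0.0975 m)² = 0.0570375 m².
Net radiated power P_net = εσA(T⁴ − T₀⁴) = 0.102×5.670×10⁻⁸×0.0570375×(1356⁴ − 269.100⁴).
T⁴ − T₀⁴ = 3.38095×10¹² − 5.24390×10⁹ = 3.37571×10¹² K⁴, so P_net = 1.11×10³ W.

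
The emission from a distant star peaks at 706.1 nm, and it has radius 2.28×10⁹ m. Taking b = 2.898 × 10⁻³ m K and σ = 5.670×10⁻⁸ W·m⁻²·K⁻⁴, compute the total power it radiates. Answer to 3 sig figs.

P ≈ 1.05×10²⁷ W

Wien's law: T = b/λ_max = 2.898×10⁻³/7.061×10⁻⁷ = 4104.23 K.
Surface area A = 4πR² = 4π(2.28×10⁹ m)² = 6.53250×10¹⁹ m².
Then P = σAT⁴ = 5.670×10⁻⁸×6.53250×10¹⁹×(4104.23)⁴ = 1.05×10²⁷ W.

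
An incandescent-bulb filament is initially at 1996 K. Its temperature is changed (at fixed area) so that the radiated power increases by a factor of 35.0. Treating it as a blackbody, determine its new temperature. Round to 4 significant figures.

P ∝ T⁴, so T₂/T₁ = (P₂/P₁)^(1/4) = (35.0)^(1/4) = 2.43230.
T₂ = 1996 × 2.43230 = 4855 K.

T₂ ≈ 4855 K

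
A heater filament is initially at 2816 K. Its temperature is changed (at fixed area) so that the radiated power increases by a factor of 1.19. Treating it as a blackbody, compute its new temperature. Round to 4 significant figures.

P ∝ T⁴, so T₂/T₁ = (P₂/P₁)^(1/4) = (1.19)^(1/4) = 1.04445.
T₂ = 2816 × 1.04445 = 2941 K.

T₂ ≈ 2941 K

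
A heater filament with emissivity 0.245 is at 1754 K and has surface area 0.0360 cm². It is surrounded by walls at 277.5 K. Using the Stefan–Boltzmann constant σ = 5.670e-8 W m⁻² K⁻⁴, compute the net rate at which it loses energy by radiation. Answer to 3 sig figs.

Net loss ≈ 0.473 W

Area A = 0.0360 cm² = 3.60×10⁻⁶ m².
Net radiated power P_net = εσA(T⁴ − T₀⁴) = 0.245×5.670×10⁻⁸×3.60×10⁻⁶×(1754⁴ − 277.5⁴).
T⁴ − T₀⁴ = 9.46495×10¹² − 5.92996×10⁹ = 9.45902×10¹² K⁴, so P_net = 0.473 W.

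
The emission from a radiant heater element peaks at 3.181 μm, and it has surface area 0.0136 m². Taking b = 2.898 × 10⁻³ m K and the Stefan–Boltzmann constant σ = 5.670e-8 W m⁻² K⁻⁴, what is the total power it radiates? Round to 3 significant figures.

Wien's law: T = b/λ_max = 2.898×10⁻³/3.181×10⁻⁶ = 911.034 K.
Area A = 0.0136 m².
Then P = σAT⁴ = 5.670×10⁻⁸×0.0136×(911.034)⁴ = 531 W.

P ≈ 531 W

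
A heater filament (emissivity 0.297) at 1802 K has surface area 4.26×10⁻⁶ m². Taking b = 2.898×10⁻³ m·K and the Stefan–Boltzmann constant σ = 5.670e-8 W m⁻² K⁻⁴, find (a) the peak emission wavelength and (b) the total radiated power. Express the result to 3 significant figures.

(a) λ_max = b/T = 2.898×10⁻³/1802 = 1.608×10⁻⁶ m = 1.61×10³ nm.
Area A = 4.26×10⁻⁶ m².
(b) P = εσAT⁴ = 0.297×5.670×10⁻⁸×4.26×10⁻⁶×(1802)⁴ = 0.756 W.

λ_max ≈ 1.61×10³ nm; P ≈ 0.756 W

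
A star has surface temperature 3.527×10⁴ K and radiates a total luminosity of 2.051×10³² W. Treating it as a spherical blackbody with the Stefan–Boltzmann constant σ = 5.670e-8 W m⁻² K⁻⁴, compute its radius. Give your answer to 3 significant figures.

R ≈ 1.36×10¹⁰ m

L = 4πR²σT⁴ ⇒ R = √(L/(4πσT⁴)).
σT⁴ = 8.77415×10¹⁰ W/m², so R = √(2.051×10³²/(4π×8.77415×10¹⁰)) = 1.36×10¹⁰ m.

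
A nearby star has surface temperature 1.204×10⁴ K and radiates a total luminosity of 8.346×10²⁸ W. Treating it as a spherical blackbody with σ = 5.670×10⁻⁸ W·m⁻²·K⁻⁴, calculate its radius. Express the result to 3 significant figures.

R ≈ 2.36×10⁹ m

L = 4πR²σT⁴ ⇒ R = √(L/(4πσT⁴)).
σT⁴ = 1.19149×10⁹ W/m², so R = √(8.346×10²⁸/(4π×1.19149×10⁹)) = 2.36×10⁹ m.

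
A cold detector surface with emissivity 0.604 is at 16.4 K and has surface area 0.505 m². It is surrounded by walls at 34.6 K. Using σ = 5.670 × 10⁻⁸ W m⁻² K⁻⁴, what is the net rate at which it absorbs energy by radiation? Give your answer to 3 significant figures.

Net gain ≈ 0.0235 W

Area A = 0.505 m².
Net radiated power P_net = εσA(T⁴ − T₀⁴) = 0.604×5.670×10⁻⁸×0.505×(16.4⁴ − 34.6⁴).
T⁴ − T₀⁴ = 72339.5 − 1.43319×10⁶ = -1.36085×10⁶ K⁴, so P_net = -0.0235 W — negative, meaning a net gain of 0.0235 W.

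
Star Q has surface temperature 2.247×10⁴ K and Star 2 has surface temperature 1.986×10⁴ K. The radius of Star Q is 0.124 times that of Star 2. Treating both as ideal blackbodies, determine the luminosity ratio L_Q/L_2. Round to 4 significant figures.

L_Q/L_2 ≈ 0.02520

L ∝ R²T⁴, so L_Q/L_2 = (R_Q/R_2)²(T_Q/T_2)⁴ = (0.124)² × (2.247×10⁴/1.986×10⁴)⁴ = 0.015376 × 1.63868 = 0.02520.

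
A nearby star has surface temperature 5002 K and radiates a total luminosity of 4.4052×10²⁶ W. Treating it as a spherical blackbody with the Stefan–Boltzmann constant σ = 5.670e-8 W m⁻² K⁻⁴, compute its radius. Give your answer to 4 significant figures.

R ≈ 9.938×10⁸ m

L = 4πR²σT⁴ ⇒ R = √(L/(4πσT⁴)).
σT⁴ = 3.54942×10⁷ W/m², so R = √(4.4052×10²⁶/(4π×3.54942×10⁷)) = 9.938×10⁸ m.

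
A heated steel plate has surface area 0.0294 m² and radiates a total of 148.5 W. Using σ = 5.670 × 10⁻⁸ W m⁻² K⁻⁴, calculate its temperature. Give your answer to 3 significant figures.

Area A = 0.0294 m².
P = σAT⁴ ⇒ T = (P/(σA))^(1/4) = (148.5/(5.670×10⁻⁸×0.0294))^(1/4) = 546 K.

T ≈ 546 K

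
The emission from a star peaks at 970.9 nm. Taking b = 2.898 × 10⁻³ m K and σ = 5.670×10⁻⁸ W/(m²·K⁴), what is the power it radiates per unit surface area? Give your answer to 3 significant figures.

Wien's law: T = b/λ_max = 2.898×10⁻³/9.709×10⁻⁷ = 2984.86 K.
Then I = σT⁴ = 5.670×10⁻⁸×(2984.86)⁴ = 4.50×10⁶ W/m².

I ≈ 4.50×10⁶ W/m²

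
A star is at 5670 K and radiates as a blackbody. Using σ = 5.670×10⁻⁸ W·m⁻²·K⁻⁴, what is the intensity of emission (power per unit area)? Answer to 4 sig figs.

Stefan–Boltzmann: I = σT⁴ = 5.670×10⁻⁸ × (5670)⁴ = 5.860×10⁷ W/m².

I ≈ 5.860×10⁷ W/m²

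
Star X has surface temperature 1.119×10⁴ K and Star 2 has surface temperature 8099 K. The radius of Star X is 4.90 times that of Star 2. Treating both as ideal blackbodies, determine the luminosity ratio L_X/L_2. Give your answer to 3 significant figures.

L_X/L_2 ≈ 87.5

L ∝ R²T⁴, so L_X/L_2 = (R_X/R_2)²(T_X/T_2)⁴ = (4.90)² × (1.119×10⁴/8099)⁴ = 24.01 × 3.64414 = 87.5.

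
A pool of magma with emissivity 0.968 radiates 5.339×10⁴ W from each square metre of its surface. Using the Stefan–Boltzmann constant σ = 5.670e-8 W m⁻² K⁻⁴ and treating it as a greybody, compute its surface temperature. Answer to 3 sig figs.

I = εσT⁴, so T = (I/εσ)^(1/4) = (5.339×10⁴/(0.968×5.670×10⁻⁸))^(1/4) = 993 K.

T ≈ 993 K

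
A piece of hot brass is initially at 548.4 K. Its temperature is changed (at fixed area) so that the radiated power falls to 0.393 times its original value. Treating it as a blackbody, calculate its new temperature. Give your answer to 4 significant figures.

P ∝ T⁴, so T₂/T₁ = (P₂/P₁)^(1/4) = (0.393)^(1/4) = 0.791768.
T₂ = 548.4 × 0.791768 = 434.2 K.

T₂ ≈ 434.2 K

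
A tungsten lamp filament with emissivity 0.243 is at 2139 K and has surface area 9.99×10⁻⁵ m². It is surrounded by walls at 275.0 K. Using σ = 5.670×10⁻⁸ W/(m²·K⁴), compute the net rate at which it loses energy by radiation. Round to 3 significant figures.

Area A = 9.99×10⁻⁵ m².
Net radiated power P_net = εσA(T⁴ − T₀⁴) = 0.243×5.670×10⁻⁸×9.99×10⁻⁵×(2139⁴ − 275.0⁴).
T⁴ − T₀⁴ = 2.09336×10¹³ − 5.71914×10⁹ = 2.09279×10¹³ K⁴, so P_net = 28.8 W.

Net loss ≈ 28.8 W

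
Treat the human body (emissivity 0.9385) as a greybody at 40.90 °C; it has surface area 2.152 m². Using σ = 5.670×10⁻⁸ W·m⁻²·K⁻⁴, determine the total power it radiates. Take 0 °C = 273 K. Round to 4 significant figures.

T = 40.90 °C + 273 = 313.90 K.
Area A = 2.152 m².
P = εσAT⁴ = 0.9385 × 5.670×10⁻⁸ × 2.152 × (313.90)⁴ = 1112 W.

P ≈ 1112 W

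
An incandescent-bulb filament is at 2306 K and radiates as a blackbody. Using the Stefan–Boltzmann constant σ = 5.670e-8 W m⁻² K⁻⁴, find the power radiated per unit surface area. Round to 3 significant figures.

I ≈ 1.60×10⁶ W/m²

Stefan–Boltzmann: I = σT⁴ = 5.670×10⁻⁸ × (2306)⁴ = 1.60×10⁶ W/m².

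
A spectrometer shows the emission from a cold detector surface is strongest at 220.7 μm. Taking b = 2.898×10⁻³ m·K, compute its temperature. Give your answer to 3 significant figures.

Wien's law gives T = b/λ_max = (2.898×10⁻³ m·K)/(2.207×10⁻⁴ m) = 13.1 K.

T ≈ 13.1 K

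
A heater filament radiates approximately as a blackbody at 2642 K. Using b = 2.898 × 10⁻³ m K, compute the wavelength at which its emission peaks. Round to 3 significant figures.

Wien's displacement law: λ_max = b/T = (2.898×10⁻³ m·K)/(2642 K) = 1.097×10⁻⁶ m.
That is 1.10 μm, in the infrared range.

λ_max ≈ 1.10 μm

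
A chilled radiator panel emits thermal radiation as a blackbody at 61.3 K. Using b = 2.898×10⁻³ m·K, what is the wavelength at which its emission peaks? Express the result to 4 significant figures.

Wien's displacement law: λ_max = b/T = (2.898×10⁻³ m·K)/(61.3 K) = 4.7276×10⁻⁵ m.
That is 47.28 μm, in the infrared range.

λ_max ≈ 47.28 μm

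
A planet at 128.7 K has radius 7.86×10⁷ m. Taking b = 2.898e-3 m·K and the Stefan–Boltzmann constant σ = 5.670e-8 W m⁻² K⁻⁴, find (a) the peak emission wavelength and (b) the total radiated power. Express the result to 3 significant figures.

(a) λ_max = b/T = 2.898×10⁻³/128.7 = 2.252×10⁻⁵ m = 22.5 μm.
Surface area A = 4πR² = 4π(7.86×10⁷ m)² = 7.76345×10¹⁶ m².
(b) P = σAT⁴ = 5.670×10⁻⁸×7.76345×10¹⁶×(128.7)⁴ = 1.21×10¹⁸ W.

λ_max ≈ 22.5 μm; P ≈ 1.21×10¹⁸ W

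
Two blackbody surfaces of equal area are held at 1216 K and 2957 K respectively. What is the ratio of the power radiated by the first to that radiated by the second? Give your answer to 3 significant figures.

With equal areas, P₁/P₂ = (T₁/T₂)⁴ = (1216/2957)⁴ = 0.0286.

P₁/P₂ ≈ 0.0286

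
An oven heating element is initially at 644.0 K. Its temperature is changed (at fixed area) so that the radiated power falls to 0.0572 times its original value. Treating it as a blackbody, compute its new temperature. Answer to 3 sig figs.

T₂ ≈ 315 K

P ∝ T⁴, so T₂/T₁ = (P₂/P₁)^(1/4) = (0.0572)^(1/4) = 0.489045.
T₂ = 644.0 × 0.489045 = 315 K.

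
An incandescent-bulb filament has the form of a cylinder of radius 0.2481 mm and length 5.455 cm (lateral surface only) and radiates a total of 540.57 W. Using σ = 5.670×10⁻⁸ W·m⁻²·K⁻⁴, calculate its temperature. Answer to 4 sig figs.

Lateral area A = 2πrL = 2π×2.481×10⁻⁴×0.05455 = 8.50357×10⁻⁵ m².
P = σAT⁴ ⇒ T = (P/(σA))^(1/4) = (540.57/(5.670×10⁻⁸×8.50357×10⁻⁵))^(1/4) = 3254 K.

T ≈ 3254 K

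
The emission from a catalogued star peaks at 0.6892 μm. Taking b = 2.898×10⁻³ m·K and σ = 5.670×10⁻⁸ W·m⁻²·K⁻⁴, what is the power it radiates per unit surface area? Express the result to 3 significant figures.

Wien's law: T = b/λ_max = 2.898×10⁻³/6.892×10⁻⁷ = 4204.88 K.
Then I = σT⁴ = 5.670×10⁻⁸×(4204.88)⁴ = 1.77×10⁷ W/m².

I ≈ 1.77×10⁷ W/m²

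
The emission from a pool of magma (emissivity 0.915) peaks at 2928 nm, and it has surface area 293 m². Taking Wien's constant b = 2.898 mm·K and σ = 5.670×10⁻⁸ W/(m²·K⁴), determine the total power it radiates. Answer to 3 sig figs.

Wien's law: T = b/λ_max = 2.898×10⁻³/2.928×10⁻⁶ = 989.754 K.
Area A = 293 m².
Then P = εσAT⁴ = 0.915×5.670×10⁻⁸×293×(989.754)⁴ = 1.46×10⁷ W.

P ≈ 1.46×10⁷ W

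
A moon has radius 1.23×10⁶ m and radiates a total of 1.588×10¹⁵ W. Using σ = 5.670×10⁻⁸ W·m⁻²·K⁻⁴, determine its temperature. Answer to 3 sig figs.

Surface area A = 4πR² = 4π(1.23×10⁶ m)² = 1.90117×10¹³ m².
P = σAT⁴ ⇒ T = (P/(σA))^(1/4) = (1.588×10¹⁵/(5.670×10⁻⁸×1.90117×10¹³))^(1/4) = 196 K.

T ≈ 196 K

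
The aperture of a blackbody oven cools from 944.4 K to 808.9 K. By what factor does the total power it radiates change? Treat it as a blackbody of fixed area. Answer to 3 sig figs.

P₂/P₁ ≈ 0.538

P ∝ T⁴, so P₂/P₁ = (T₂/T₁)⁴ = (808.9/944.4)⁴ = (0.856523)⁴ = 0.538.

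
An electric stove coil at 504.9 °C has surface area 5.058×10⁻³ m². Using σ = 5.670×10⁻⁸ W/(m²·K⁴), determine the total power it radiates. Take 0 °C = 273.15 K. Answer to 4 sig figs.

P ≈ 105.1 W

T = 504.9 °C + 273.15 = 778.05 K.
Area A = 5.058×10⁻³ m².
P = σAT⁴ = 5.670×10⁻⁸ × 5.058×10⁻³ × (778.05)⁴ = 105.1 W.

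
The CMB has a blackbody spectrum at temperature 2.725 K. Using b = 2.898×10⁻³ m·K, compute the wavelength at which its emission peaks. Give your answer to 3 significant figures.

Wien's displacement law: λ_max = b/T = (2.898×10⁻³ m·K)/(2.725 K) = 1.063×10⁻³ m.
That is 1.06 mm, in the microwave range.

λ_max ≈ 1.06 mm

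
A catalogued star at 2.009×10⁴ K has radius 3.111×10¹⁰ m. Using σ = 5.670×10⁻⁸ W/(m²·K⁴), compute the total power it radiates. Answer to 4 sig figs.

P ≈ 1.123×10³² W

Surface area A = 4πR² = 4π(3.111×10¹⁰ m)² = 1.21621×10²² m².
P = σAT⁴ = 5.670×10⁻⁸ × 1.21621×10²² × (2.009×10⁴)⁴ = 1.123×10³² W.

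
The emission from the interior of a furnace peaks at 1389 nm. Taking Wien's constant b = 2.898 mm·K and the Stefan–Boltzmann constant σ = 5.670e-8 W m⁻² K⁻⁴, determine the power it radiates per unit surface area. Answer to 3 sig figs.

I ≈ 1.07×10⁶ W/m²

Wien's law: T = b/λ_max = 2.898×10⁻³/1.389×10⁻⁶ = 2086.39 K.
Then I = σT⁴ = 5.670×10⁻⁸×(2086.39)⁴ = 1.07×10⁶ W/m².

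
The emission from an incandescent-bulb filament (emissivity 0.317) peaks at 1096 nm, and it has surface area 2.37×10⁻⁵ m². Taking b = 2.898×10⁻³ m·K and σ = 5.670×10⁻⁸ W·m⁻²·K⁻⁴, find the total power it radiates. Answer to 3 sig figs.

P ≈ 20.8 W

Wien's law: T = b/λ_max = 2.898×10⁻³/1.096×10⁻⁶ = 2644.16 K.
Area A = 2.37×10⁻⁵ m².
Then P = εσAT⁴ = 0.317×5.670×10⁻⁸×2.37×10⁻⁵×(2644.16)⁴ = 20.8 W.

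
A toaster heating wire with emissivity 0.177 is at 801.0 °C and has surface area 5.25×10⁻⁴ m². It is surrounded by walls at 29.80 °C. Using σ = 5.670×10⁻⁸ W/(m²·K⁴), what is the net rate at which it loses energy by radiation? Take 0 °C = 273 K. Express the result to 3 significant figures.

T = 801.0 °C + 273 = 1074.0 K.
Surroundings: T = 29.80 °C + 273 = 302.80 K.
Area A = 5.25×10⁻⁴ m².
Net radiated power P_net = εσA(T⁴ − T₀⁴) = 0.177×5.670×10⁻⁸×5.25×10⁻⁴×(1074.0⁴ − 302.80⁴).
T⁴ − T₀⁴ = 1.33051×10¹² − 8.40666×10⁹ = 1.32210×10¹² K⁴, so P_net = 6.97 W.

Net loss ≈ 6.97 W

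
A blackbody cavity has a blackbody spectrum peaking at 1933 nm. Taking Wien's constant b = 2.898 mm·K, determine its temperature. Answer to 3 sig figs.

T ≈ 1.50×10³ K

Wien's law gives T = b/λ_max = (2.898×10⁻³ m·K)/(1.933×10⁻⁶ m) = 1.50×10³ K.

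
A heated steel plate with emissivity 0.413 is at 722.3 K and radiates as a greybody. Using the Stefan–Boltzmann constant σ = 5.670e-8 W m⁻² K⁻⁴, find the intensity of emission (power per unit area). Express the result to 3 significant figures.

Stefan–Boltzmann: I = εσT⁴ = 0.413 × 5.670×10⁻⁸ × (722.3)⁴ = 6.37×10³ W/m².

I ≈ 6.37×10³ W/m²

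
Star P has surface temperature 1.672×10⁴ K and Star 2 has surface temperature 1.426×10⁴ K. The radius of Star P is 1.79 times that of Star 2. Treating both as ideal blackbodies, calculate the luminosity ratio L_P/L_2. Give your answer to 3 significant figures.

L ∝ R²T⁴, so L_P/L_2 = (R_P/R_2)²(T_P/T_2)⁴ = (1.79)² × (1.672×10⁴/1.426×10⁴)⁴ = 3.2041 × 1.89002 = 6.06.

L_P/L_2 ≈ 6.06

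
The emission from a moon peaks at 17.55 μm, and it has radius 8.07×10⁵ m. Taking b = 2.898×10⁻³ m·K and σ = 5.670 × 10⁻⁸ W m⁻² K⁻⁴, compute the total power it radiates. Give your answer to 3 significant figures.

P ≈ 3.45×10¹⁴ W

Wien's law: T = b/λ_max = 2.898×10⁻³/1.755×10⁻⁵ = 165.128 K.
Surface area A = 4πR² = 4π(8.07×10⁵ m)² = 8.18384×10¹² m².
Then P = σAT⁴ = 5.670×10⁻⁸×8.18384×10¹²×(165.128)⁴ = 3.45×10¹⁴ W.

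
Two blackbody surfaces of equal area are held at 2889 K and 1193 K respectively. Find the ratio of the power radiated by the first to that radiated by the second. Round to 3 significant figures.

With equal areas, P₁/P₂ = (T₁/T₂)⁴ = (2889/1193)⁴ = 34.4.

P₁/P₂ ≈ 34.4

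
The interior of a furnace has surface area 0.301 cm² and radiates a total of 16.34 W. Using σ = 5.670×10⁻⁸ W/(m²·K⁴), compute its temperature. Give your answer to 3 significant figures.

Area A = 0.301 cm² = 3.01×10⁻⁵ m².
P = σAT⁴ ⇒ T = (P/(σA))^(1/4) = (16.34/(5.670×10⁻⁸×3.01×10⁻⁵))^(1/4) = 1.76×10³ K.

T ≈ 1.76×10³ K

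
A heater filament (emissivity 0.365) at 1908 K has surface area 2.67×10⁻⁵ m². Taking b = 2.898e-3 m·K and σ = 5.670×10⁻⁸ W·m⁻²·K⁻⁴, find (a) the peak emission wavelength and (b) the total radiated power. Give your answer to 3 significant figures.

λ_max ≈ 1.52×10³ nm; P ≈ 7.32 W

(a) λ_max = b/T = 2.898×10⁻³/1908 = 1.519×10⁻⁶ m = 1.52×10³ nm.
Area A = 2.67×10⁻⁵ m².
(b) P = εσAT⁴ = 0.365×5.670×10⁻⁸×2.67×10⁻⁵×(1908)⁴ = 7.32 W.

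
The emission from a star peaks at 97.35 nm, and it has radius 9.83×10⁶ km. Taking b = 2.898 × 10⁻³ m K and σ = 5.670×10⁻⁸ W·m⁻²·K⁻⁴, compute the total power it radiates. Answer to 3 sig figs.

P ≈ 5.41×10³¹ W

Wien's law: T = b/λ_max = 2.898×10⁻³/9.735×10⁻⁸ = 29768.9 K.
Surface area A = 4πR² = 4π(9.83×10⁹ m)² = 1.21427×10²¹ m².
Then P = σAT⁴ = 5.670×10⁻⁸×1.21427×10²¹×(29768.9)⁴ = 5.41×10³¹ W.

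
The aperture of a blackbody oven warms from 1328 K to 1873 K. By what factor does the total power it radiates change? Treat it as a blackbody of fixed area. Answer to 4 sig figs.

P ∝ T⁴, so P₂/P₁ = (T₂/T₁)⁴ = (1873/1328)⁴ = (1.41039)⁴ = 3.957.

P₂/P₁ ≈ 3.957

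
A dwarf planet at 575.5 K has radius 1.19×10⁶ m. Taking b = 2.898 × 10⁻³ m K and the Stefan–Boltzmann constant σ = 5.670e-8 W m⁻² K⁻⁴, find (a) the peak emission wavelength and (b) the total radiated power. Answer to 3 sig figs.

λ_max ≈ 5.04 μm; P ≈ 1.11×10¹⁷ W

(a) λ_max = b/T = 2.898×10⁻³/575.5 = 5.036×10⁻⁶ m = 5.04 μm.
Surface area A = 4πR² = 4π(1.19×10⁶ m)² = 1.77952×10¹³ m².
(b) P = σAT⁴ = 5.670×10⁻⁸×1.77952×10¹³×(575.5)⁴ = 1.11×10¹⁷ W.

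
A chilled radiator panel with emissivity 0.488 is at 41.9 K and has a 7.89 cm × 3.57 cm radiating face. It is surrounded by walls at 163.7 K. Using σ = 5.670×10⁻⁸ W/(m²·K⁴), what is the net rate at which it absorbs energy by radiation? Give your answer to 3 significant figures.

Net gain ≈ 0.0557 W

Area A = 0.0789 × 0.0357 = 2.81673×10⁻³ m².
Net radiated power P_net = εσA(T⁴ − T₀⁴) = 0.488×5.670×10⁻⁸×2.81673×10⁻³×(41.9⁴ − 163.7⁴).
T⁴ − T₀⁴ = 3.08217×10⁶ − 7.18116×10⁸ = -7.15034×10⁸ K⁴, so P_net = -0.0557 W — negative, meaning a net gain of 0.0557 W.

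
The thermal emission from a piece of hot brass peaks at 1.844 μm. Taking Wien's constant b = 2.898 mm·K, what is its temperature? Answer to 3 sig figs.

T ≈ 1.57×10³ K

Wien's law gives T = b/λ_max = (2.898×10⁻³ m·K)/(1.844×10⁻⁶ m) = 1.57×10³ K.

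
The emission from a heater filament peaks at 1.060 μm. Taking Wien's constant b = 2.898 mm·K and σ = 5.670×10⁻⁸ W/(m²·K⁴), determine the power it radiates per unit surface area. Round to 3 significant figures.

Wien's law: T = b/λ_max = 2.898×10⁻³/1.060×10⁻⁶ = 2733.96 K.
Then I = σT⁴ = 5.670×10⁻⁸×(2733.96)⁴ = 3.17×10⁶ W/m².

I ≈ 3.17×10⁶ W/m²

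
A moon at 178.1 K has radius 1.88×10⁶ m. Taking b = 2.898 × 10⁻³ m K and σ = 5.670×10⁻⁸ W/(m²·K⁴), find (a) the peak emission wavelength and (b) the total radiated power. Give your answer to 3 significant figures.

λ_max ≈ 16.3 μm; P ≈ 2.53×10¹⁵ W

(a) λ_max = b/T = 2.898×10⁻³/178.1 = 1.627×10⁻⁵ m = 16.3 μm.
Surface area A = 4πR² = 4π(1.88×10⁶ m)² = 4.44146×10¹³ m².
(b) P = σAT⁴ = 5.670×10⁻⁸×4.44146×10¹³×(178.1)⁴ = 2.53×10¹⁵ W.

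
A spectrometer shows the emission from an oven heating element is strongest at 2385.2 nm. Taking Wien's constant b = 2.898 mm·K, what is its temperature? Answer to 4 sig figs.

Wien's law gives T = b/λ_max = (2.898×10⁻³ m·K)/(2.3852×10⁻⁶ m) = 1215 K.

T ≈ 1215 K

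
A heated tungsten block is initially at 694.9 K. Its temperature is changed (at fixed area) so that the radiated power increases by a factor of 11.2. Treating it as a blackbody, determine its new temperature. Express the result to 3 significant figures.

P ∝ T⁴, so T₂/T₁ = (P₂/P₁)^(1/4) = (11.2)^(1/4) = 1.82938.
T₂ = 694.9 × 1.82938 = 1.27×10³ K.

T₂ ≈ 1.27×10³ K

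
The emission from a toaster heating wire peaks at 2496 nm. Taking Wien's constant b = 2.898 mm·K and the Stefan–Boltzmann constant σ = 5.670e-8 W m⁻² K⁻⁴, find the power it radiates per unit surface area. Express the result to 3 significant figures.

I ≈ 1.03×10⁵ W/m²

Wien's law: T = b/λ_max = 2.898×10⁻³/2.496×10⁻⁶ = 1161.06 K.
Then I = σT⁴ = 5.670×10⁻⁸×(1161.06)⁴ = 1.03×10⁵ W/m².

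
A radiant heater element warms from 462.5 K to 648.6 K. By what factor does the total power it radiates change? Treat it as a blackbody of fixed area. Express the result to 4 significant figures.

P ∝ T⁴, so P₂/P₁ = (T₂/T₁)⁴ = (648.6/462.5)⁴ = (1.40238)⁴ = 3.868.

P₂/P₁ ≈ 3.868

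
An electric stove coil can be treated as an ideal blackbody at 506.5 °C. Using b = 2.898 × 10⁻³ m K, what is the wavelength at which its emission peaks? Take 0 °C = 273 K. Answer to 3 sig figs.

λ_max ≈ 3.72 μm

T = 506.5 °C + 273 = 779.5 K.
Wien's displacement law: λ_max = b/T = (2.898×10⁻³ m·K)/(779.5 K) = 3.718×10⁻⁶ m.
That is 3.72 μm, in the infrared range.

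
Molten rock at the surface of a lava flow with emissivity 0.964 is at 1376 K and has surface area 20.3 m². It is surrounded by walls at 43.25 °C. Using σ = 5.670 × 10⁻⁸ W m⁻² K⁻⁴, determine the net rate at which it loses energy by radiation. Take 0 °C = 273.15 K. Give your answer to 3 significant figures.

Net loss ≈ 3.97×10⁶ W

Surroundings: T = 43.25 °C + 273.15 = 316.40 K.
Area A = 20.3 m².
Net radiated power P_net = εσA(T⁴ − T₀⁴) = 0.964×5.670×10⁻⁸×20.3×(1376⁴ − 316.40⁴).
T⁴ − T₀⁴ = 3.58487×10¹² − 1.00218×10¹⁰ = 3.57485×10¹² K⁴, so P_net = 3.97×10⁶ W.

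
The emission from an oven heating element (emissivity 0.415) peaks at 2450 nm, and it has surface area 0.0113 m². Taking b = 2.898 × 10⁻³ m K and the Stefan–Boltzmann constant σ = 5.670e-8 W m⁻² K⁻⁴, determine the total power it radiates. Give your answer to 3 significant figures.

P ≈ 521 W

Wien's law: T = b/λ_max = 2.898×10⁻³/2.450×10⁻⁶ = 1182.86 K.
Area A = 0.0113 m².
Then P = εσAT⁴ = 0.415×5.670×10⁻⁸×0.0113×(1182.86)⁴ = 521 W.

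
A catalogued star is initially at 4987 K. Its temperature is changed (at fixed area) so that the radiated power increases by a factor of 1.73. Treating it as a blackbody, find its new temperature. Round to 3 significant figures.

T₂ ≈ 5.72×10³ K

P ∝ T⁴, so T₂/T₁ = (P₂/P₁)^(1/4) = (1.73)^(1/4) = 1.14686.
T₂ = 4987 × 1.14686 = 5.72×10³ K.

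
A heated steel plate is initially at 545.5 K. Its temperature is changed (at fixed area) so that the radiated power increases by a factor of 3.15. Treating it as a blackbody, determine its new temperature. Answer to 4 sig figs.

T₂ ≈ 726.7 K

P ∝ T⁴, so T₂/T₁ = (P₂/P₁)^(1/4) = (3.15)^(1/4) = 1.33223.
T₂ = 545.5 × 1.33223 = 726.7 K.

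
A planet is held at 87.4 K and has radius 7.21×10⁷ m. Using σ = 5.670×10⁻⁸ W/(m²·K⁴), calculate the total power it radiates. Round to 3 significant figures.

P ≈ 2.16×10¹⁷ W

Surface area A = 4πR² = 4π(7.21×10⁷ m)² = 6.53251×10¹⁶ m².
P = σAT⁴ = 5.670×10⁻⁸ × 6.53251×10¹⁶ × (87.4)⁴ = 2.16×10¹⁷ W.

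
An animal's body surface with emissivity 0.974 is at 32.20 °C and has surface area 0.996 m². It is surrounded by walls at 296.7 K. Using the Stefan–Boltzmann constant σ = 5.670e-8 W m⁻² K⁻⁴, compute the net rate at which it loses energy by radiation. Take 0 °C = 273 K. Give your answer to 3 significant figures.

T = 32.20 °C + 273 = 305.20 K.
Area A = 0.996 m².
Net radiated power P_net = εσA(T⁴ − T₀⁴) = 0.974×5.670×10⁻⁸×0.996×(305.20⁴ − 296.7⁴).
T⁴ − T₀⁴ = 8.67637×10⁹ − 7.74944×10⁹ = 9.26930×10⁸ K⁴, so P_net = 51.0 W.

Net loss ≈ 51.0 W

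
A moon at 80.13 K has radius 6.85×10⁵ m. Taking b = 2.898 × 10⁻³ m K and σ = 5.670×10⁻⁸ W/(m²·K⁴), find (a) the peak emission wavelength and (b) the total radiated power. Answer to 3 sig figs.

λ_max ≈ 36.2 μm; P ≈ 1.38×10¹³ W

(a) λ_max = b/T = 2.898×10⁻³/80.13 = 3.617×10⁻⁵ m = 36.2 μm.
Surface area A = 4πR² = 4π(6.85×10⁵ m)² = 5.89646×10¹² m².
(b) P = σAT⁴ = 5.670×10⁻⁸×5.89646×10¹²×(80.13)⁴ = 1.38×10¹³ W.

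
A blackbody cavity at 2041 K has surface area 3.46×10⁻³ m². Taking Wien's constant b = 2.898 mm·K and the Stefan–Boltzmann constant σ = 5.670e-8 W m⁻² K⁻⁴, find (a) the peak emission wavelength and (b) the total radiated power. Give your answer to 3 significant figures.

λ_max ≈ 1.42×10³ nm; P ≈ 3.40×10³ W

(a) λ_max = b/T = 2.898×10⁻³/2041 = 1.420×10⁻⁶ m = 1.42×10³ nm.
Area A = 3.46×10⁻³ m².
(b) P = σAT⁴ = 5.670×10⁻⁸×3.46×10⁻³×(2041)⁴ = 3.40×10³ W.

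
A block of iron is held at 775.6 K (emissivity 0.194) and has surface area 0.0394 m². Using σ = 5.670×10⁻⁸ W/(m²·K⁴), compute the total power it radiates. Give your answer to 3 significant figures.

P ≈ 157 W

Area A = 0.0394 m².
P = εσAT⁴ = 0.194 × 5.670×10⁻⁸ × 0.0394 × (775.6)⁴ = 157 W.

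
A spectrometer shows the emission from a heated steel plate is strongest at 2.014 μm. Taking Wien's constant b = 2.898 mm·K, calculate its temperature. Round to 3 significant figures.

Wien's law gives T = b/λ_max = (2.898×10⁻³ m·K)/(2.014×10⁻⁶ m) = 1.44×10³ K.

T ≈ 1.44×10³ K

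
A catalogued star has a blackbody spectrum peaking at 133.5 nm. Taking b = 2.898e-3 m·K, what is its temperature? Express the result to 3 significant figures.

Wien's law gives T = b/λ_max = (2.898×10⁻³ m·K)/(1.335×10⁻⁷ m) = 2.17×10⁴ K.

T ≈ 2.17×10⁴ K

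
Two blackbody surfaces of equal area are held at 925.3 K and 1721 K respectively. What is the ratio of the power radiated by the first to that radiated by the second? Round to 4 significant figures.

P₁/P₂ ≈ 0.08356

With equal areas, P₁/P₂ = (T₁/T₂)⁴ = (925.3/1721)⁴ = 0.08356.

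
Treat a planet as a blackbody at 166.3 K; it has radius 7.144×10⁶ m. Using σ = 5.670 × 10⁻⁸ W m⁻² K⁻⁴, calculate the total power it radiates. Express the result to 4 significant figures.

P ≈ 2.781×10¹⁶ W

Surface area A = 4πR² = 4π(7.144×10⁶ m)² = 6.41347×10¹⁴ m².
P = σAT⁴ = 5.670×10⁻⁸ × 6.41347×10¹⁴ × (166.3)⁴ = 2.781×10¹⁶ W.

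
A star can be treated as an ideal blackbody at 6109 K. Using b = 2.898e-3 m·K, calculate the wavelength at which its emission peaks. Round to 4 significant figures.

λ_max ≈ 474.4 nm

Wien's displacement law: λ_max = b/T = (2.898×10⁻³ m·K)/(6109 K) = 4.7438×10⁻⁷ m.
That is 474.4 nm, in the visible range.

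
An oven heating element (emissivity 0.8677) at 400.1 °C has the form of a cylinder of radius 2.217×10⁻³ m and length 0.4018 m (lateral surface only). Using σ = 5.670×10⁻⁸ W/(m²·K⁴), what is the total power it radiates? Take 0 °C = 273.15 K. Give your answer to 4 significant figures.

T = 400.1 °C + 273.15 = 673.25 K.
Lateral area A = 2πrL = 2π×2.217×10⁻³×0.4018 = 5.59700×10⁻³ m².
P = εσAT⁴ = 0.8677 × 5.670×10⁻⁸ × 5.59700×10⁻³ × (673.25)⁴ = 56.57 W.

P ≈ 56.57 W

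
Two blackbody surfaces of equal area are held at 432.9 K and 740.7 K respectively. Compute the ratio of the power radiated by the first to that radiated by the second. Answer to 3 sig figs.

With equal areas, P₁/P₂ = (T₁/T₂)⁴ = (432.9/740.7)⁴ = 0.117.

P₁/P₂ ≈ 0.117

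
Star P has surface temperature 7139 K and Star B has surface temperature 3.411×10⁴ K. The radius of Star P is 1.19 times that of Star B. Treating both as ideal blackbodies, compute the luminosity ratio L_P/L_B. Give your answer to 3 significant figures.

L ∝ R²T⁴, so L_P/L_B = (R_P/R_B)²(T_P/T_B)⁴ = (1.19)² × (7139/3.411×10⁴)⁴ = 1.4161 × 1.91877×10⁻³ = 2.72×10⁻³.

L_P/L_B ≈ 2.72×10⁻³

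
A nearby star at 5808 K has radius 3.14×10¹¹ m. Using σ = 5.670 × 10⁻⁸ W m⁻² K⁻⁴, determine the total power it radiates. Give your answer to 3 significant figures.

P ≈ 7.99×10³¹ W

Surface area A = 4πR² = 4π(3.14×10¹¹ m)² = 1.23899×10²⁴ m².
P = σAT⁴ = 5.670×10⁻⁸ × 1.23899×10²⁴ × (5808)⁴ = 7.99×10³¹ W.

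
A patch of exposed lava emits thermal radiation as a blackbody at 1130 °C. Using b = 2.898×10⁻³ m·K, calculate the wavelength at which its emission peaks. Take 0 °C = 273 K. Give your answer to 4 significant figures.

T = 1130 °C + 273 = 1403 K.
Wien's displacement law: λ_max = b/T = (2.898×10⁻³ m·K)/(1403 K) = 2.0656×10⁻⁶ m.
That is 2066 nm, in the infrared range.

λ_max ≈ 2066 nm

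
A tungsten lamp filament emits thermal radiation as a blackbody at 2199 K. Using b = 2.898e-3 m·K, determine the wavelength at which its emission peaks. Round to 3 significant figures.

Wien's displacement law: λ_max = b/T = (2.898×10⁻³ m·K)/(2199 K) = 1.318×10⁻⁶ m.
That is 1.32×10³ nm, in the infrared range.

λ_max ≈ 1.32×10³ nm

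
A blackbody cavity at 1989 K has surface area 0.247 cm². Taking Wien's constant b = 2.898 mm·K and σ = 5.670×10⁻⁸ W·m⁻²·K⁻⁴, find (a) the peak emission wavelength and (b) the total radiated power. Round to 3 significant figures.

λ_max ≈ 1.46 μm; P ≈ 21.9 W

(a) λ_max = b/T = 2.898×10⁻³/1989 = 1.457×10⁻⁶ m = 1.46 μm.
Area A = 0.247 cm² = 2.47×10⁻⁵ m².
(b) P = σAT⁴ = 5.670×10⁻⁸×2.47×10⁻⁵×(1989)⁴ = 21.9 W.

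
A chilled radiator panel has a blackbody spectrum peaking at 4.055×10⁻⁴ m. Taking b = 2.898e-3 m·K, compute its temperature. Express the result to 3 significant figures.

Wien's law gives T = b/λ_max = (2.898×10⁻³ m·K)/(4.055×10⁻⁴ m) = 7.15 K.

T ≈ 7.15 K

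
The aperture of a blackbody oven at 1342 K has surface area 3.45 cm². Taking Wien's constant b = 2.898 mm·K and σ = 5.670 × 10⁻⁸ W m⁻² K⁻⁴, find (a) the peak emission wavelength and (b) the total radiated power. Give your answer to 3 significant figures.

λ_max ≈ 2.16 μm; P ≈ 63.4 W

(a) λ_max = b/T = 2.898×10⁻³/1342 = 2.159×10⁻⁶ m = 2.16 μm.
Area A = 3.45 cm² = 3.45×10⁻⁴ m².
(b) P = σAT⁴ = 5.670×10⁻⁸×3.45×10⁻⁴×(1342)⁴ = 63.4 W.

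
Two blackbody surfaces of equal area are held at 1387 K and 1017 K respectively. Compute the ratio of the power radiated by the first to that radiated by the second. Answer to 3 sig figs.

With equal areas, P₁/P₂ = (T₁/T₂)⁴ = (1387/1017)⁴ = 3.46.

P₁/P₂ ≈ 3.46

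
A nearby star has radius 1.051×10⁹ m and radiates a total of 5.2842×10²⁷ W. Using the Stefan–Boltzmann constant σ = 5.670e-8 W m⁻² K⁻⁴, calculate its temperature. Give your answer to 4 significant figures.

Surface area A = 4πR² = 4π(1.051×10⁹ m)² = 1.38808×10¹⁹ m².
P = σAT⁴ ⇒ T = (P/(σA))^(1/4) = (5.2842×10²⁷/(5.670×10⁻⁸×1.38808×10¹⁹))^(1/4) = 9052 K.

T ≈ 9052 K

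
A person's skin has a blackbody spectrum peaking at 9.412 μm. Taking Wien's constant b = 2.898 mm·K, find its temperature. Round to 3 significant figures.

Wien's law gives T = b/λ_max = (2.898×10⁻³ m·K)/(9.412×10⁻⁶ m) = 308 K.

T ≈ 308 K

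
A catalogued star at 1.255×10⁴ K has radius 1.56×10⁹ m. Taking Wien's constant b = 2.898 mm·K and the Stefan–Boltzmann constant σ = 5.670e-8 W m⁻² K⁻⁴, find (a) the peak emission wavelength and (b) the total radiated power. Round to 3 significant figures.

(a) λ_max = b/T = 2.898×10⁻³/1.255×10⁴ = 2.309×10⁻⁷ m = 231 nm.
Surface area A = 4πR² = 4π(1.56×10⁹ m)² = 3.05815×10¹⁹ m².
(b) P = σAT⁴ = 5.670×10⁻⁸×3.05815×10¹⁹×(1.255×10⁴)⁴ = 4.30×10²⁸ W.

λ_max ≈ 231 nm; P ≈ 4.30×10²⁸ W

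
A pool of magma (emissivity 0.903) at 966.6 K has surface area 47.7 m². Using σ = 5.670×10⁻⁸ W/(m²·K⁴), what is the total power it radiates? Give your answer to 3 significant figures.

P ≈ 2.13×10⁶ W

Area A = 47.7 m².
P = εσAT⁴ = 0.903 × 5.670×10⁻⁸ × 47.7 × (966.6)⁴ = 2.13×10⁶ W.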